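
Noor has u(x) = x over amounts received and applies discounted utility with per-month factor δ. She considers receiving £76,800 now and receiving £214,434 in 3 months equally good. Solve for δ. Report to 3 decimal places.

Indifference means u(76800) = δ^3 · u(214434), so δ^3 = u(76800)/u(214434).
With u(x) = x: δ^3 = 76800/214434 = 0.35815.
So δ = 0.35815^(1/3) ≈ 0.710.

δ ≈ 0.710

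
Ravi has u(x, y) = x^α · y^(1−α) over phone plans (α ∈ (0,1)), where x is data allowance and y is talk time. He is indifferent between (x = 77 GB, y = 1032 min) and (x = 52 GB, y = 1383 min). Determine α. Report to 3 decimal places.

The Cobb–Douglas utilities coincide, so 77^α·1032^(1−α) = 52^α·1383^(1−α).
(77/52)^α = (1383/1032)^(1−α); take logs: α·ln(77/52) = (1−α)·ln(1383/1032), i.e. α·0.392562 = (1−α)·0.292756.
So α/(1−α) = (0.292756)/(0.392562) = 0.745757, and α = 0.745757/1.745757 ≈ 0.427.

α ≈ 0.427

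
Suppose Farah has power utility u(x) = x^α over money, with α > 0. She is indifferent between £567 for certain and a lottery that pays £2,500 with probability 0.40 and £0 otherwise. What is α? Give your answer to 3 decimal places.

α ≈ 0.618

The lottery's expected utility is 0.40·u(2500) + 0.60·u(0) = 0.40·2500^α (since u(0) = 0 for α > 0).
Setting u(567) equal to that: 567^α = 0.40·2500^α ⇒ (567/2500)^α = 0.40.
Taking logs: α·ln(567/2500) = ln(0.40), so α = -0.916291 / -1.483687 ≈ 0.618.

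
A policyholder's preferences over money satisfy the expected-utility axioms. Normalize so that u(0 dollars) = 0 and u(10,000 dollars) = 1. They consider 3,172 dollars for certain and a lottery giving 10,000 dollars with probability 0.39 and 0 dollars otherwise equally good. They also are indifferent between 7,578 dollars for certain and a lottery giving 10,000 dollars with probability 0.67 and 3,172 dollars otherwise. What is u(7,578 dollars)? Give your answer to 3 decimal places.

First, u(3,172 dollars) = 0.39·u(10,000 dollars) + 0.61·u(0 dollars) = 0.39.
Then u(7,578 dollars) = 0.67·u(10,000 dollars) + 0.33·u(3,172 dollars) = 0.67·1.00 + 0.33·0.39 = 0.7987.

0.799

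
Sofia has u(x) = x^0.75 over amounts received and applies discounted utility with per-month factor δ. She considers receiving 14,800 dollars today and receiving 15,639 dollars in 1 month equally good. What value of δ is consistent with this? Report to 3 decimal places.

Indifference means u(14800) = δ · u(15639), so δ = u(14800)/u(15639).
Since u(x) = x^0.75, δ = (14800/15639)^0.75 = 0.94635^0.75 = 0.95949.

δ ≈ 0.959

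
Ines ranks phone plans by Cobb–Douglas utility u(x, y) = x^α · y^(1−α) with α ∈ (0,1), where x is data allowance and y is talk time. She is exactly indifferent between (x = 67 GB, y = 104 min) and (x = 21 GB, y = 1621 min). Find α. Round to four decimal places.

The Cobb–Douglas utilities coincide, so 67^α·104^(1−α) = 21^α·1621^(1−α).
Taking logs: α·ln 67 + (1−α)·ln 104 = α·ln 21 + (1−α)·ln 1621, i.e. α·1.1601702 = (1−α)·2.7464076.
Thus α·(3.9065778) = 2.7464076, so α = 2.7464076/3.9065778 ≈ 0.7030.

α ≈ 0.7030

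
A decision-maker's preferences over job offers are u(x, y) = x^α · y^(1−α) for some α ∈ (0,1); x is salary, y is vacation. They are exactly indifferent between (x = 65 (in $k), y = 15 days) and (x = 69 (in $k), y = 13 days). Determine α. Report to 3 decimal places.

α ≈ 0.706

Set the two utilities equal: 65^α·15^(1−α) = 69^α·13^(1−α).
(65/69)^α = (13/15)^(1−α); take logs: α·ln(65/69) = (1−α)·ln(13/15), i.e. α·-0.059719 = (1−α)·-0.143101.
Thus α·(-0.202820) = -0.143101, so α = -0.143101/-0.202820 ≈ 0.706.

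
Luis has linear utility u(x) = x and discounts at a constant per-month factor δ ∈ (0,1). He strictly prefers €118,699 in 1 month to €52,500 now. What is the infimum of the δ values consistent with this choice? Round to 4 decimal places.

δ > 0.4423

The preference means 52500 < δ·118699.
Dividing through by 118699 gives δ > 0.44230.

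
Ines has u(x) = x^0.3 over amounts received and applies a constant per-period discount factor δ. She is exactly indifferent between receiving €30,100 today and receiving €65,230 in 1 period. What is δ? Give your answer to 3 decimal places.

Indifference means u(30100) = δ · u(65230), so δ = u(30100)/u(65230).
Since u(x) = x^0.3, δ = (30100/65230)^0.3 = 0.46144^0.3 = 0.79293.

δ ≈ 0.793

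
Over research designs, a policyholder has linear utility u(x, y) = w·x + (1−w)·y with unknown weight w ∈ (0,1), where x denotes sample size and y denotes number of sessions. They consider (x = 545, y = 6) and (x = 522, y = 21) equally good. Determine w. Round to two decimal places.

u(545,6) = u(522,21) means w·545 + (1−w)·6 = w·522 + (1−w)·21.
Collecting terms: w·23 = (1−w)·15.
So w/(1−w) = 15/23 = 0.6522, giving w = 15/(23+15) = 0.39.

w = 0.39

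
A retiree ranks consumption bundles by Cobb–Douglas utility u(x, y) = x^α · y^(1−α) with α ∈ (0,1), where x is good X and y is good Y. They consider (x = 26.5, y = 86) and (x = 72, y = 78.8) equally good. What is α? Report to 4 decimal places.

α ≈ 0.0804

Indifference: 26.5^α · 86^(1−α) = 72^α · 78.8^(1−α).
Rearrange to (26.5/72)^α = (78.8/86)^(1−α) and take logs: α·-0.9995214 = (1−α)·-0.0874343.
So α/(1−α) = (-0.0874343)/(-0.9995214) = 0.0874762, and α = 0.0874762/1.0874762 ≈ 0.0804.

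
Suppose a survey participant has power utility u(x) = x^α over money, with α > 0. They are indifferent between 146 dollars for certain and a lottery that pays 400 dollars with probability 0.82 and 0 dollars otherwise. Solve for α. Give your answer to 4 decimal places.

EU(lottery) = 0.82·400^α + 0.18·0 = 0.82·400^α.
Equating: 146^α = 0.82·400^α, i.e. 0.3650^α = 0.82.
α = ln(0.82) / ln(146/400) = -0.1984509/-1.0078579 ≈ 0.1969.

α ≈ 0.1969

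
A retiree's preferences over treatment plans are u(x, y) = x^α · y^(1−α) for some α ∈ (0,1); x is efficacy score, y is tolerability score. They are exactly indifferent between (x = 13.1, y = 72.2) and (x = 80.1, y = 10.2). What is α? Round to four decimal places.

Set the two utilities equal: 13.1^α·72.2^(1−α) = 80.1^α·10.2^(1−α).
Rearrange to (13.1/80.1)^α = (10.2/72.2)^(1−α) and take logs: α·-1.8106636 = (1−α)·-1.9570523.
So α/(1−α) = (-1.9570523)/(-1.8106636) = 1.0808481, and α = 1.0808481/2.0808481 ≈ 0.5194.

α ≈ 0.5194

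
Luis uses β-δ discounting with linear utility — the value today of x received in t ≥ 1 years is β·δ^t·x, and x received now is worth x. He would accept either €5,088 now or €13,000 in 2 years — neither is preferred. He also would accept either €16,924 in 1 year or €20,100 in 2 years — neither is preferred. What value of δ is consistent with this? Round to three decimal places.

The second indifference involves only future payoffs, so β cancels: β·δ^1·16924 = β·δ^2·20100, giving δ = 16924/20100 = 0.84199.

δ ≈ 0.842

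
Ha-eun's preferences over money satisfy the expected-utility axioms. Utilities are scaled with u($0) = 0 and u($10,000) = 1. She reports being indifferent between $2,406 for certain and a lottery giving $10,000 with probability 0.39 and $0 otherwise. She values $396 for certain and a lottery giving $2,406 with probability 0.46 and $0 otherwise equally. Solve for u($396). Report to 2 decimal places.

The first gamble pins u($2,406): it must equal 0.39·1 + 0.61·0 = 0.39.
Then u($396) = 0.46·u($2,406) + 0.54·u($0) = 0.46·0.39 + 0.54·0.00 = 0.1794.

0.18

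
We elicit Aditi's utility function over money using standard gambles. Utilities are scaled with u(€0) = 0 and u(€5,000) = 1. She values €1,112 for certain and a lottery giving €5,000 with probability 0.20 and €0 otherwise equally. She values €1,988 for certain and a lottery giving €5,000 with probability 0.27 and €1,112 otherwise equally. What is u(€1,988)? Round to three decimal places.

From the first indifference, u(€1,112) = 0.20·u(€5,000) + 0.80·u(€0) = 0.20·1 + 0.80·0 = 0.20.
Then u(€1,988) = 0.27·u(€5,000) + 0.73·u(€1,112) = 0.27·1.00 + 0.73·0.20 = 0.4160.

0.416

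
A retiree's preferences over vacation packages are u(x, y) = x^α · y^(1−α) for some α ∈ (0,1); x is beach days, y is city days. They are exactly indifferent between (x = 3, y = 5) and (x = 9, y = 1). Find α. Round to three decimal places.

Set the two utilities equal: 3^α·5^(1−α) = 9^α·1^(1−α).
Rearrange to (3/9)^α = (1/5)^(1−α) and take logs: α·-1.098612 = (1−α)·-1.609438.
So α/(1−α) = (-1.609438)/(-1.098612) = 1.464974, and α = 1.464974/2.464974 ≈ 0.594.

α ≈ 0.594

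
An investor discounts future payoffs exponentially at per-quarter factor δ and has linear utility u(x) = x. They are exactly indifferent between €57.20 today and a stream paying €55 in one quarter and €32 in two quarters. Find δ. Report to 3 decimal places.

δ ≈ 0.730

Equating present values: 57.20 = 55δ + 32δ².
So 32δ² + 55δ − 57.20 = 0.
By the quadratic formula (taking the positive root), δ = (−55 + √10346.60) / 64 ≈ 0.730.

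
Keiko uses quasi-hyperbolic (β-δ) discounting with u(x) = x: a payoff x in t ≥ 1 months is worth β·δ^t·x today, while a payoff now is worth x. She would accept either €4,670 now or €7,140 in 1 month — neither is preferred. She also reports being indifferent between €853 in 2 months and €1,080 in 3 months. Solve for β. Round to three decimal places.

Both payoffs in the second observation are in the future, so β drops out: δ^2·853 = δ^3·1080 ⇒ δ = 853/1080 = 0.78981.
The first indifference: 4670 = β·δ·7140, so β = 4670/(δ·7140) = 4670/(0.78981·7140) ≈ 0.828.

β ≈ 0.828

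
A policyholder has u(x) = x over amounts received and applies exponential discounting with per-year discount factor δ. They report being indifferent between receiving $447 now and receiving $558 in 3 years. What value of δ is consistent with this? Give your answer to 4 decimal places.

Equating discounted utilities: u(447) = δ^3·u(558) ⇒ δ^3 = u(447)/u(558).
With u(x) = x: δ^3 = 447/558 = 0.80108.
Hence δ = (0.80108)^(1/3) = 0.928733.

δ ≈ 0.9287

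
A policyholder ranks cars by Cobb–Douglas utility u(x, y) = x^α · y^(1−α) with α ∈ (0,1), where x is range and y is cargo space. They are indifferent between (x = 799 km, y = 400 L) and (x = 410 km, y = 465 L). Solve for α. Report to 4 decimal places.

Indifference: 799^α · 400^(1−α) = 410^α · 465^(1−α).
Rearrange to (799/410)^α = (465/400)^(1−α) and take logs: α·0.6672038 = (1−α)·0.1505729.
With A = 0.6672038 and B = 0.1505729: α·A = (1−α)·B, so α = B/(A+B) = 0.1505729/0.8177767 ≈ 0.1841.

α ≈ 0.1841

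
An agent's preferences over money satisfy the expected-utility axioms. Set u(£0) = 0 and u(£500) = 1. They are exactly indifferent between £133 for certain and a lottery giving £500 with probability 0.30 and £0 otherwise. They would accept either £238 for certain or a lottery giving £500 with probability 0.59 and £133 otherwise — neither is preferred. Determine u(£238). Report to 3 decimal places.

0.713

First, u(£133) = 0.30·u(£500) + 0.70·u(£0) = 0.30.
Then u(£238) = 0.59·u(£500) + 0.41·u(£133) = 0.59·1.00 + 0.41·0.30 = 0.7130.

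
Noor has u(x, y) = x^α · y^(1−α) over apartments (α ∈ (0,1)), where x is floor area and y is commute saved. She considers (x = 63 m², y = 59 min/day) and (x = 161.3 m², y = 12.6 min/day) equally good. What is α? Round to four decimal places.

α ≈ 0.6215

Indifference: 63^α · 59^(1−α) = 161.3^α · 12.6^(1−α).
Taking logs: α·ln 63 + (1−α)·ln 59 = α·ln 161.3 + (1−α)·ln 12.6, i.e. α·-0.9401313 = (1−α)·-1.5438406.
With A = -0.9401313 and B = -1.5438406: α·A = (1−α)·B, so α = B/(A+B) = -1.5438406/-2.4839719 ≈ 0.6215.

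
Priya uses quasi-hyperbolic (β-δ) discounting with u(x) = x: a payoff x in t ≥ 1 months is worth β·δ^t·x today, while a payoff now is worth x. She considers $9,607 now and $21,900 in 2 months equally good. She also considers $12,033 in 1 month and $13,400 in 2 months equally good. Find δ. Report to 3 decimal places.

The second indifference involves only future payoffs, so β cancels: β·δ^1·12033 = β·δ^2·13400, giving δ = 12033/13400 = 0.89799.

δ ≈ 0.898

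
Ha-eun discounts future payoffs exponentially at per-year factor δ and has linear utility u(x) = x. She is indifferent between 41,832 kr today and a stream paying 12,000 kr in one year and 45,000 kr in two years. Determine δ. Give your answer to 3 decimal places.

Equating present values: 41832 = 12000δ + 45000δ².
Rearranged: 45000δ² + 12000δ − 41832 = 0.
The positive root is δ = [−12000 + √(12000² + 4·45000·41832)] / (2·45000) = (−12000 + 87600.000)/90000 ≈ 0.840.

δ ≈ 0.840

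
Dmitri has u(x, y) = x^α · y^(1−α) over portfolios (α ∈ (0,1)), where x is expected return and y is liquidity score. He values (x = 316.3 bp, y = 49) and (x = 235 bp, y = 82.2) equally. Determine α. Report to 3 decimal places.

α ≈ 0.635

Set the two utilities equal: 316.3^α·49^(1−α) = 235^α·82.2^(1−α).
(316.3/235)^α = (82.2/49)^(1−α); take logs: α·ln(316.3/235) = (1−α)·ln(82.2/49), i.e. α·0.297106 = (1−α)·0.517335.
Thus α·(0.814441) = 0.517335, so α = 0.517335/0.814441 ≈ 0.635.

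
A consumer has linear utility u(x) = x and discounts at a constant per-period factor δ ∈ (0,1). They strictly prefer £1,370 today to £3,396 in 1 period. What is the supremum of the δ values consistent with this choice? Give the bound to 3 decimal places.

δ < 0.403

Comparing present values: 1370 > δ·3396.
So δ < 1370/3396 = 0.40342.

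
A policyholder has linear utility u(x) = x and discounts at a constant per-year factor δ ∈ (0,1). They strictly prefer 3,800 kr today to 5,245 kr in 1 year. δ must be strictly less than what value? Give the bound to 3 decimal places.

δ < 0.724

Under u(x) = x this choice says 3800 > δ·5245.
Dividing through by 5245 gives δ < 0.72450.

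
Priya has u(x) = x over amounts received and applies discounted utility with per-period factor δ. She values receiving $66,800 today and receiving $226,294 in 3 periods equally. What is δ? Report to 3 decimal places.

δ ≈ 0.666

Indifference means u(66800) = δ^3 · u(226294), so δ^3 = u(66800)/u(226294).
With u(x) = x: δ^3 = 66800/226294 = 0.29519.
Hence δ = (0.29519)^(1/3) = 0.66584.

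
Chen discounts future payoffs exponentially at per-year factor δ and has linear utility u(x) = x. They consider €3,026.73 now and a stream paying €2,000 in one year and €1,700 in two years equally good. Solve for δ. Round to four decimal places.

Present value of the stream is 2000·δ + 1700·δ². Indifference gives 2000δ + 1700δ² = 3026.73.
So 1700δ² + 2000δ − 3026.73 = 0.
The positive root is δ = [−2000 + √(2000² + 4·1700·3026.73)] / (2·1700) = (−2000 + 4958.000)/3400 ≈ 0.8700.

δ ≈ 0.8700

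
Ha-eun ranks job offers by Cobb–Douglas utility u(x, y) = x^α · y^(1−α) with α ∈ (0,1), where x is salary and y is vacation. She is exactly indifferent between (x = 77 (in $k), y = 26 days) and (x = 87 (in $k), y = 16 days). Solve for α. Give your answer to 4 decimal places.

Indifference: 77^α · 26^(1−α) = 87^α · 16^(1−α).
Rearrange to (77/87)^α = (16/26)^(1−α) and take logs: α·-0.1221027 = (1−α)·-0.4855078.
With A = -0.1221027 and B = -0.4855078: α·A = (1−α)·B, so α = B/(A+B) = -0.4855078/-0.6076105 ≈ 0.7990.

α ≈ 0.7990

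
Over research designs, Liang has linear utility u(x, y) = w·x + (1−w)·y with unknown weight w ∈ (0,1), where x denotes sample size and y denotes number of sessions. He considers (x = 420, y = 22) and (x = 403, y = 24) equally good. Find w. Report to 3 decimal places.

w = 0.105

u(420,22) = u(403,24) means w·420 + (1−w)·22 = w·403 + (1−w)·24.
Collecting terms: w·17 = (1−w)·2.
The marginal rate of substitution is 2/17, so w = 2/(17+2) = 0.105.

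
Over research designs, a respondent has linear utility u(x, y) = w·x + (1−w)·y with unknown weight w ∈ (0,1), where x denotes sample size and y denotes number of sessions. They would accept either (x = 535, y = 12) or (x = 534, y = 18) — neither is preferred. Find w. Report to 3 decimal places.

u(535,12) = u(534,18) means w·535 + (1−w)·12 = w·534 + (1−w)·18.
Collecting terms: w·1 = (1−w)·6.
The marginal rate of substitution is 6/1, so w = 6/(1+6) = 0.857.

w = 0.857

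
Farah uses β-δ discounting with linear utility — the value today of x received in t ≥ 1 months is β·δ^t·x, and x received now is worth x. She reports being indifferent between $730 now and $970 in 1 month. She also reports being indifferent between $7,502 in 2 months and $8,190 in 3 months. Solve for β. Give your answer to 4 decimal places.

β ≈ 0.8216

The second indifference involves only future payoffs, so β cancels: β·δ^2·7502 = β·δ^3·8190, giving δ = 7502/8190 = 0.91600.
The first indifference: 730 = β·δ·970, so β = 730/(δ·970) = 730/(0.91600·970) ≈ 0.8216.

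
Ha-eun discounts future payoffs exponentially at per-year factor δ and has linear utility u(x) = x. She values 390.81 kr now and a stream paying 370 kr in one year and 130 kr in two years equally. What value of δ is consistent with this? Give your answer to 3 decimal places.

δ ≈ 0.820

The stream is worth 370δ + 130δ² today, so 370δ + 130δ² = 390.81.
That is, 130δ² + 370δ − 390.81 = 0, a quadratic in δ.
The positive root is δ = [−370 + √(370² + 4·130·390.81)] / (2·130) = (−370 + 583.199)/260 ≈ 0.820.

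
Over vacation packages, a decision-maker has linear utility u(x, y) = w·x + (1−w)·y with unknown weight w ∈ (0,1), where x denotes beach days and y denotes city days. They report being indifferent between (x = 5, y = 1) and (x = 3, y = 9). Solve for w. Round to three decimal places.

Equating utilities: w·5 + (1−w)·1 = w·3 + (1−w)·9.
Collecting terms: w·2 = (1−w)·8.
The marginal rate of substitution is 8/2, so w = 8/(2+8) = 0.800.

w = 0.800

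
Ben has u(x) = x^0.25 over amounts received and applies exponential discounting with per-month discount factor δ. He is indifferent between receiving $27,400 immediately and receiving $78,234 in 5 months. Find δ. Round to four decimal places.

δ ≈ 0.9489

Equating discounted utilities: u(27400) = δ^5·u(78234) ⇒ δ^5 = u(27400)/u(78234).
With u(x) = x^0.25: δ^5 = 27400^0.25/78234^0.25 = (27400/78234)^0.25 = 0.76929.
Taking the 5th root: δ = 0.76929^(1/5) ≈ 0.9489.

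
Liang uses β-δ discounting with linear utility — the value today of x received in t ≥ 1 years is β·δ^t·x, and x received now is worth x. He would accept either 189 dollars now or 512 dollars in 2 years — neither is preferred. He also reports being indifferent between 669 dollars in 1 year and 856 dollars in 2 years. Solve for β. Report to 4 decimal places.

The second indifference involves only future payoffs, so β cancels: β·δ^1·669 = β·δ^2·856, giving δ = 669/856 = 0.78154.
Now use the now-vs-future pair: 189 = β·δ^2·512 gives β = 189/(0.61081·512) ≈ 0.6043.

β ≈ 0.6043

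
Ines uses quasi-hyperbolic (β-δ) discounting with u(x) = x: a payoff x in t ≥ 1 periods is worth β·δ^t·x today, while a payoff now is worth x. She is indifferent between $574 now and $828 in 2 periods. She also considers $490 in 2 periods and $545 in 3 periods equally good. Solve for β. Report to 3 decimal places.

The second indifference involves only future payoffs, so β cancels: β·δ^2·490 = β·δ^3·545, giving δ = 490/545 = 0.89908.
The first indifference: 574 = β·δ^2·828, so β = 574/(δ^2·828) = 574/(0.80835·828) ≈ 0.858.

β ≈ 0.858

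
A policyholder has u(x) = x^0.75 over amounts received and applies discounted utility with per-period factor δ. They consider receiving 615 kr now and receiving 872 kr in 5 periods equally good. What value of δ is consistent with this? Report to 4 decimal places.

The payoff in 5 periods is discounted by δ^5, so u(615) = δ^5·u(872) and δ^5 = u(615)/u(872).
Since u(x) = x^0.75, δ^5 = (615/872)^0.75 = 0.70528^0.75 = 0.76961.
Taking the 5th root: δ = 0.76961^(1/5) ≈ 0.9490.

δ ≈ 0.9490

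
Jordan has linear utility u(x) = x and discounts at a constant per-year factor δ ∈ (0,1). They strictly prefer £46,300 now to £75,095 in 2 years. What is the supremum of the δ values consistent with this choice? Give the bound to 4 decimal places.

Comparing present values: 46300 > δ^2·75095.
Hence δ^2 < 46300/75095 = 0.61655, and x ↦ x^(1/2) is increasing on (0,∞).
δ < (46300/75095)^(1/2) ≈ 0.7852.

δ < 0.7852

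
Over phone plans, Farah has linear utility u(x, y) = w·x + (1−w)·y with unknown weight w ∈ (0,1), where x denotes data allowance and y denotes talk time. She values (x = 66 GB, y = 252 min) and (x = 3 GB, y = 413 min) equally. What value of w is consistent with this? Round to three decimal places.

w = 0.719

u(66,252) = u(3,413) means w·66 + (1−w)·252 = w·3 + (1−w)·413.
w·(66−3) = (1−w)·(413−252), i.e. w·63 = (1−w)·161.
So w/(1−w) = 161/63 = 2.5556, giving w = 161/(63+161) = 0.719.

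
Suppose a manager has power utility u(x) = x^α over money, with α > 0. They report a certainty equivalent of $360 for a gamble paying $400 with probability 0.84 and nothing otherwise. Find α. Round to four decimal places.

Since u(0) = 0, the lottery's EU is 0.84·400^α.
Setting u(360) equal to that: 360^α = 0.84·400^α ⇒ (360/400)^α = 0.84.
Taking logs: α·ln(360/400) = ln(0.84), so α = -0.1743534 / -0.1053605 ≈ 1.6548.

α ≈ 1.6548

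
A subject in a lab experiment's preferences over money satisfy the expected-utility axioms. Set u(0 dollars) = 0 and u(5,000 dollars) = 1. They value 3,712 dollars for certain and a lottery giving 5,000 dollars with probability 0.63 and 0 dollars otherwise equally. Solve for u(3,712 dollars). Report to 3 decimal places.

0.630

By the standard-gamble method, u(3,712 dollars) is just the indifference probability on the best outcome: 0.63.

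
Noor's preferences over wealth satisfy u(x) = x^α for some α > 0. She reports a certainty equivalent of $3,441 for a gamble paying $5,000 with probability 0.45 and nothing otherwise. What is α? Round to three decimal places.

EU(lottery) = 0.45·5000^α + 0.55·0 = 0.45·5000^α.
Indifference: 3441^α = 0.45·5000^α, so (3441/5000)^α = 0.45.
α = ln(0.45) / ln(3441/5000) = -0.798508/-0.373676 ≈ 2.137.

α ≈ 2.137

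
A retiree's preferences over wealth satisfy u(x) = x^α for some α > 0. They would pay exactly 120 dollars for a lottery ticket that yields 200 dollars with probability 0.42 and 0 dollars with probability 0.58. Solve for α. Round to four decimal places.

Since u(0) = 0, the lottery's EU is 0.42·200^α.
Indifference: 120^α = 0.42·200^α, so (120/200)^α = 0.42.
Take logs: α = ln 0.42 / ln(120/200) ≈ 1.698232.

α ≈ 1.6982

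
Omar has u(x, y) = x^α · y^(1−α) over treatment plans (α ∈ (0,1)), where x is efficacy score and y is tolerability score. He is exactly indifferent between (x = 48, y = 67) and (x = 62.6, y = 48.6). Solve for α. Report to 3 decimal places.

Indifference: 48^α · 67^(1−α) = 62.6^α · 48.6^(1−α).
Taking logs: α·ln 48 + (1−α)·ln 67 = α·ln 62.6 + (1−α)·ln 48.6, i.e. α·-0.265564 = (1−α)·-0.321069.
With A = -0.265564 and B = -0.321069: α·A = (1−α)·B, so α = B/(A+B) = -0.321069/-0.586633 ≈ 0.547.

α ≈ 0.547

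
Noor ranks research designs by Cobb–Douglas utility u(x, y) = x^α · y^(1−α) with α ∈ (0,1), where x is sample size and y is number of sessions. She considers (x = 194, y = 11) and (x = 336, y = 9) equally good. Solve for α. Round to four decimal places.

α ≈ 0.2676

Set the two utilities equal: 194^α·11^(1−α) = 336^α·9^(1−α).
(194/336)^α = (9/11)^(1−α); take logs: α·ln(194/336) = (1−α)·ln(9/11), i.e. α·-0.5492530 = (1−α)·-0.2006707.
With A = -0.5492530 and B = -0.2006707: α·A = (1−α)·B, so α = B/(A+B) = -0.2006707/-0.7499237 ≈ 0.2676.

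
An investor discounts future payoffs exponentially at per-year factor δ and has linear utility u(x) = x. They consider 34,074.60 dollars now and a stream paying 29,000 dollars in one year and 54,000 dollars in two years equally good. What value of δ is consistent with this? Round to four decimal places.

δ ≈ 0.5700

The stream is worth 29000δ + 54000δ² today, so 29000δ + 54000δ² = 34074.60.
That is, 54000δ² + 29000δ − 34074.60 = 0, a quadratic in δ.
By the quadratic formula (taking the positive root), δ = (−29000 + √8201113600.00) / 108000 ≈ 0.5700.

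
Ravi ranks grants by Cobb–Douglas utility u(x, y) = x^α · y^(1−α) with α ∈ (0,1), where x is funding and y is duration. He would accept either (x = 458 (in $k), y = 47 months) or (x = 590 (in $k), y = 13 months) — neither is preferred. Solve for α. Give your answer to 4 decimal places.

α ≈ 0.8354

The Cobb–Douglas utilities coincide, so 458^α·47^(1−α) = 590^α·13^(1−α).
(458/590)^α = (13/47)^(1−α); take logs: α·ln(458/590) = (1−α)·ln(13/47), i.e. α·-0.2532534 = (1−α)·-1.2851982.
So α/(1−α) = (-1.2851982)/(-0.2532534) = 5.0747520, and α = 5.0747520/6.0747520 ≈ 0.8354.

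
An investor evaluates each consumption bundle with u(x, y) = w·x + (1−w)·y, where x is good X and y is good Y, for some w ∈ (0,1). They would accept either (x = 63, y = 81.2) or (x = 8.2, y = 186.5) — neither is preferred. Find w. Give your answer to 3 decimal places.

Indifference: w·63 + (1−w)·81.2 = w·8.2 + (1−w)·186.5.
Collecting terms: w·54.8 = (1−w)·105.3.
Hence w = 105.3/(54.8+105.3) = 105.3/160.1 = 0.658.

w = 0.658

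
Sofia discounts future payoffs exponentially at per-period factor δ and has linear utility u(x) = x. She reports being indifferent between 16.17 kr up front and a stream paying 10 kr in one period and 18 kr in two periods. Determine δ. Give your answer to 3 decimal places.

δ ≈ 0.710

The stream is worth 10δ + 18δ² today, so 10δ + 18δ² = 16.17.
That is, 18δ² + 10δ − 16.17 = 0, a quadratic in δ.
By the quadratic formula (taking the positive root), δ = (−10 + √1264.24) / 36 ≈ 0.710.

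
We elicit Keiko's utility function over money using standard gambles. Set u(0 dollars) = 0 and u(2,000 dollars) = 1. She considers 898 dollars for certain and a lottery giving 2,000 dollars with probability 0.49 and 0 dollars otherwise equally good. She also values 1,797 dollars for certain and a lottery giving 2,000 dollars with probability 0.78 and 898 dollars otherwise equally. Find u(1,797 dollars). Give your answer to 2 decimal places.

0.89

From the first indifference, u(898 dollars) = 0.49·u(2,000 dollars) + 0.51·u(0 dollars) = 0.49·1 + 0.51·0 = 0.49.
Chaining: u(1,797 dollars) = 0.78·1.00 + 0.22·0.49 = 0.8878.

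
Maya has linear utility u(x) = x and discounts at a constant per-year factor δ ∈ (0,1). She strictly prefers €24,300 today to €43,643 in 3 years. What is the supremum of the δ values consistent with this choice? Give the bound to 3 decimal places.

The preference means 24300 > δ^3·43643.
Dividing by 43643: δ^3 < 0.55679. Both sides are positive, so the cube root keeps the direction.
δ < 0.55679^(1/3) = 0.823.

δ < 0.823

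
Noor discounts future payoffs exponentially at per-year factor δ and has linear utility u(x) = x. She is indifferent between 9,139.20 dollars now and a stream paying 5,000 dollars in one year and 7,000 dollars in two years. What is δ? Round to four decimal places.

δ ≈ 0.8400

Equating present values: 9139.20 = 5000δ + 7000δ².
So 7000δ² + 5000δ − 9139.20 = 0.
δ = (−5000 + √(5000² + 4·7000·9139.20)) / (2·7000) = (−5000 + √280897600.00) / 14000 ≈ 0.8400.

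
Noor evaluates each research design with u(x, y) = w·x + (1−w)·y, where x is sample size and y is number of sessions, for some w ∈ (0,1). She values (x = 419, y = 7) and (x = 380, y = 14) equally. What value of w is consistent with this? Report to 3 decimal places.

u(419,7) = u(380,14) means w·419 + (1−w)·7 = w·380 + (1−w)·14.
w·(419−380) = (1−w)·(14−7), i.e. w·39 = (1−w)·7.
Hence w = 7/(39+7) = 7/46 = 0.152.

w = 0.152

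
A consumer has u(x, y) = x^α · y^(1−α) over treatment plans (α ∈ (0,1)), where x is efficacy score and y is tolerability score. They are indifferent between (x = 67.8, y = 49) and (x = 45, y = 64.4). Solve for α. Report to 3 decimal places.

The Cobb–Douglas utilities coincide, so 67.8^α·49^(1−α) = 45^α·64.4^(1−α).
Rearrange to (67.8/45)^α = (64.4/49)^(1−α) and take logs: α·0.409900 = (1−α)·0.273293.
Thus α·(0.683193) = 0.273293, so α = 0.273293/0.683193 ≈ 0.400.

α ≈ 0.400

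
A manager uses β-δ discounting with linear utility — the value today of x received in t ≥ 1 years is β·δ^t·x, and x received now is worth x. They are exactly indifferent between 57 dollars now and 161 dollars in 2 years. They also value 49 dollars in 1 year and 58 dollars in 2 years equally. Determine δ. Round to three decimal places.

δ ≈ 0.845

The second indifference involves only future payoffs, so β cancels: β·δ^1·49 = β·δ^2·58, giving δ = 49/58 = 0.84483.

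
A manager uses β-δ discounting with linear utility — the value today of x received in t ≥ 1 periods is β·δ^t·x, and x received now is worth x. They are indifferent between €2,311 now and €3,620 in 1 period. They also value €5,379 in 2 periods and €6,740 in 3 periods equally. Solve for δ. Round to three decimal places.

Both payoffs in the second observation are in the future, so β drops out: δ^2·5379 = δ^3·6740 ⇒ δ = 5379/6740 = 0.79807.

δ ≈ 0.798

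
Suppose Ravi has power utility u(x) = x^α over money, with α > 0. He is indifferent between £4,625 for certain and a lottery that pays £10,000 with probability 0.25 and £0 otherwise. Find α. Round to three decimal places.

The lottery's expected utility is 0.25·u(10000) + 0.75·u(0) = 0.25·10000^α (since u(0) = 0 for α > 0).
Setting u(4625) equal to that: 4625^α = 0.25·10000^α ⇒ (4625/10000)^α = 0.25.
α = ln(0.25) / ln(4625/10000) = -1.386294/-0.771109 ≈ 1.798.

α ≈ 1.798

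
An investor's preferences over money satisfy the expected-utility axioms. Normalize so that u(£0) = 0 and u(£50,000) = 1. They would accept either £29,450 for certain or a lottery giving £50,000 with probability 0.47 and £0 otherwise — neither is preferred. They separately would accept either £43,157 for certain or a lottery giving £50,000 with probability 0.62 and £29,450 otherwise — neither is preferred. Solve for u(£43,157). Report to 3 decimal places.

0.799

First, u(£29,450) = 0.47·u(£50,000) + 0.53·u(£0) = 0.47.
Then u(£43,157) = 0.62·u(£50,000) + 0.38·u(£29,450) = 0.62·1.00 + 0.38·0.47 = 0.7986.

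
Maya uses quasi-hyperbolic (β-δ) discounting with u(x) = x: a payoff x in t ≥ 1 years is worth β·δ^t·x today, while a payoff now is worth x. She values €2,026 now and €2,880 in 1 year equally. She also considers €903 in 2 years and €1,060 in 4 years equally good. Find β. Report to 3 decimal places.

β ≈ 0.762

From the later pair, β·δ^2·903 = β·δ^4·1060; dividing through, δ^2 = 903/1060 = 0.85189, so δ = 0.92298.
Substituting δ into 2026 = β·δ·2880: β = 2026/(2658.174) ≈ 0.762.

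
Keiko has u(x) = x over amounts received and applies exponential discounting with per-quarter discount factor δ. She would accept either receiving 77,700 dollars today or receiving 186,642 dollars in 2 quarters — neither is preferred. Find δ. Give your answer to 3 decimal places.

δ ≈ 0.645

Indifference means u(77700) = δ^2 · u(186642), so δ^2 = u(77700)/u(186642).
With u(x) = x: δ^2 = 77700/186642 = 0.41631.
Taking the square root: δ = 0.41631^(1/2) ≈ 0.645.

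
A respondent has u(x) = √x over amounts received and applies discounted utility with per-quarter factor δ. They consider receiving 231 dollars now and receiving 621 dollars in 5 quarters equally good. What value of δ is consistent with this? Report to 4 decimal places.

δ ≈ 0.9058

Indifference means u(231) = δ^5 · u(621), so δ^5 = u(231)/u(621).
With u(x) = √x: δ^5 = √231/√621 = √(231/621) = 0.60990.
Taking the 5th root: δ = 0.60990^(1/5) ≈ 0.9058.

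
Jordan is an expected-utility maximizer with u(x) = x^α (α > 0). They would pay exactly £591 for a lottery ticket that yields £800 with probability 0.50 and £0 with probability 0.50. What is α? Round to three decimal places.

α ≈ 2.289

EU(lottery) = 0.50·800^α + 0.50·0 = 0.50·800^α.
Setting u(591) equal to that: 591^α = 0.50·800^α ⇒ (591/800)^α = 0.50.
Taking logs: α·ln(591/800) = ln(0.50), so α = -0.693147 / -0.302796 ≈ 2.289.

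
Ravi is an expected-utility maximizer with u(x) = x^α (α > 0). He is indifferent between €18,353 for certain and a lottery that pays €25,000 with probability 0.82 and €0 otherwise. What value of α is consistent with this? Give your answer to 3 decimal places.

α ≈ 0.642

EU(lottery) = 0.82·25000^α + 0.18·0 = 0.82·25000^α.
Indifference: 18353^α = 0.82·25000^α, so (18353/25000)^α = 0.82.
α = ln(0.82) / ln(18353/25000) = -0.198451/-0.309083 ≈ 0.642.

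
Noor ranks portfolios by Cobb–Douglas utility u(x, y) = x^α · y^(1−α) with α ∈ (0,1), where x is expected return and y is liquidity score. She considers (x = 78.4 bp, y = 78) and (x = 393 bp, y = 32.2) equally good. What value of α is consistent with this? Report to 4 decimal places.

α ≈ 0.3544

Indifference: 78.4^α · 78^(1−α) = 393^α · 32.2^(1−α).
(78.4/393)^α = (32.2/78)^(1−α); take logs: α·ln(78.4/393) = (1−α)·ln(32.2/78), i.e. α·-1.6119857 = (1−α)·-0.8847424.
With A = -1.6119857 and B = -0.8847424: α·A = (1−α)·B, so α = B/(A+B) = -0.8847424/-2.4967281 ≈ 0.3544.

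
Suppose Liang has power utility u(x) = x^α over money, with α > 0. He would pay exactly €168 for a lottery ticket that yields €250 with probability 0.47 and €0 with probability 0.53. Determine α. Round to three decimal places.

α ≈ 1.899

The lottery's expected utility is 0.47·u(250) + 0.53·u(0) = 0.47·250^α (since u(0) = 0 for α > 0).
Equating: 168^α = 0.47·250^α, i.e. 0.6720^α = 0.47.
Taking logs: α·ln(168/250) = ln(0.47), so α = -0.755023 / -0.397497 ≈ 1.899.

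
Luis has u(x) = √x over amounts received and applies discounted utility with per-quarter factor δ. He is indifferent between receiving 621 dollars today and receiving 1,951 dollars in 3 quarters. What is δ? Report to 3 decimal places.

δ ≈ 0.826

Indifference means u(621) = δ^3 · u(1951), so δ^3 = u(621)/u(1951).
With u(x) = √x: δ^3 = √621/√1951 = √(621/1951) = 0.56418.
Hence δ = (0.56418)^(1/3) = 0.82630.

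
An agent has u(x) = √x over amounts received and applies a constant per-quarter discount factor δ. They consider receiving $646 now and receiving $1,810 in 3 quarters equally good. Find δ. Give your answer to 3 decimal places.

The payoff in 3 quarters is discounted by δ^3, so u(646) = δ^3·u(1810) and δ^3 = u(646)/u(1810).
With u(x) = √x: δ^3 = √646/√1810 = √(646/1810) = 0.59742.
So δ = 0.59742^(1/3) ≈ 0.842.

δ ≈ 0.842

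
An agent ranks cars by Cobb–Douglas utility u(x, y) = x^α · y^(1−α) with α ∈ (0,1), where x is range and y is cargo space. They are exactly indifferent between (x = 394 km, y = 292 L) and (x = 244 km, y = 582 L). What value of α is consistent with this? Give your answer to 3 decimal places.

Set the two utilities equal: 394^α·292^(1−α) = 244^α·582^(1−α).
Taking logs: α·ln 394 + (1−α)·ln 292 = α·ln 244 + (1−α)·ln 582, i.e. α·0.479183 = (1−α)·0.689717.
With A = 0.479183 and B = 0.689717: α·A = (1−α)·B, so α = B/(A+B) = 0.689717/1.168900 ≈ 0.590.

α ≈ 0.590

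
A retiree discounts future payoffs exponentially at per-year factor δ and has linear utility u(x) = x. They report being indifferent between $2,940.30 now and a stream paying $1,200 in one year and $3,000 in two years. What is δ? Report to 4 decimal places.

δ ≈ 0.8100

The stream is worth 1200δ + 3000δ² today, so 1200δ + 3000δ² = 2940.30.
So 3000δ² + 1200δ − 2940.30 = 0.
δ = (−1200 + √(1200² + 4·3000·2940.30)) / (2·3000) = (−1200 + √36723600.00) / 6000 ≈ 0.8100.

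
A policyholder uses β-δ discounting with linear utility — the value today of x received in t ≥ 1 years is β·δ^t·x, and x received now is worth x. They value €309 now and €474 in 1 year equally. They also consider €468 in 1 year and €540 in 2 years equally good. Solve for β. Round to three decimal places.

From the later pair, β·δ^1·468 = β·δ^2·540; dividing through, δ = 468/540 = 0.86667.
The first indifference: 309 = β·δ·474, so β = 309/(δ·474) = 309/(0.86667·474) ≈ 0.752.

β ≈ 0.752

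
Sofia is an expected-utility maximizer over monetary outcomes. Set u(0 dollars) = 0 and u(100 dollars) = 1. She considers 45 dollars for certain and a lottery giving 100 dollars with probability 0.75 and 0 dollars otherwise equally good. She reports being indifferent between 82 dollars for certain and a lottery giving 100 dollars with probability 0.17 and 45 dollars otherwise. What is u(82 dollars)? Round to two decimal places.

0.79

From the first indifference, u(45 dollars) = 0.75·u(100 dollars) + 0.25·u(0 dollars) = 0.75·1 + 0.25·0 = 0.75.
The second indifference gives u(82 dollars) = 0.17·u(100 dollars) + 0.83·u(45 dollars) = 0.17·1.00 + 0.83·0.75 = 0.7925.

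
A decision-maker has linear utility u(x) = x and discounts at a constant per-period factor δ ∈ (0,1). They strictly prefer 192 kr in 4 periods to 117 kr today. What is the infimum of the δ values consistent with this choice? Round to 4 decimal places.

Under u(x) = x this choice says 117 < δ^4·192.
Dividing by 192: δ^4 > 0.60938. Both sides are positive, so the 4th root keeps the direction.
δ > 0.60938^(1/4) = 0.8835.

δ > 0.8835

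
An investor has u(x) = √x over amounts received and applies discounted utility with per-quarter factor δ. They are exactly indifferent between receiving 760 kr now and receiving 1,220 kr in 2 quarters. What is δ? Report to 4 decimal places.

δ ≈ 0.8884

The payoff in 2 quarters is discounted by δ^2, so u(760) = δ^2·u(1220) and δ^2 = u(760)/u(1220).
With u(x) = √x: δ^2 = √760/√1220 = √(760/1220) = 0.78927.
Taking the square root: δ = 0.78927^(1/2) ≈ 0.8884.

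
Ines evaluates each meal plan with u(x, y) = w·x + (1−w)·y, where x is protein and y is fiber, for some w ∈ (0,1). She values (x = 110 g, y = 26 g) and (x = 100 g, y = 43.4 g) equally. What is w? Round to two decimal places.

Equating utilities: w·110 + (1−w)·26 = w·100 + (1−w)·43.4.
Collecting terms: w·10 = (1−w)·17.4.
Hence w = 17.4/(10+17.4) = 17.4/27.4 = 0.64.

w = 0.64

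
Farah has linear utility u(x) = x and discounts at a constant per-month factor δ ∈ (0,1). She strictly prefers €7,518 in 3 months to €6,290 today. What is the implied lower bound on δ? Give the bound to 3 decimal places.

Comparing present values: 6290 < δ^3·7518.
Hence δ^3 > 6290/7518 = 0.83666, and x ↦ x^(1/3) is increasing on (0,∞).
δ > 0.83666^(1/3) = 0.942.

δ > 0.942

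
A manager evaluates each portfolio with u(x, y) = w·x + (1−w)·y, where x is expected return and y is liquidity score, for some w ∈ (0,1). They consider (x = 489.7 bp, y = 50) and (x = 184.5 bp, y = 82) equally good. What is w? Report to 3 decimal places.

w = 0.095

Indifference: w·489.7 + (1−w)·50 = w·184.5 + (1−w)·82.
Collecting terms: w·305.2 = (1−w)·32.
The marginal rate of substitution is 32/305.2, so w = 32/(305.2+32) = 0.095.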